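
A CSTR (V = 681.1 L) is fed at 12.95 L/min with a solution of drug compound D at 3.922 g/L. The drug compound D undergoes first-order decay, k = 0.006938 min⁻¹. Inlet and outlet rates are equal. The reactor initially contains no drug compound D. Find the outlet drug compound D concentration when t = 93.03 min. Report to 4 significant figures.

2.616 g/L

Species balance: V dC/dt = Q C_in − Q C − k V C.
dC/dt = (Q/V) C_in − (Q/V + k) C; effective rate a = Q/V + k = 0.0190134 + 0.006938 = 0.0259514 min⁻¹.
C_ss = Q C_in/(Q + kV) = 2.87347 g/L; C(t) = C_ss + (C₀ − C_ss) e^(−a t).
C(93.03) = 2.87347 + (-2.87347)·e^(−0.0259514·93.03) = 2.87347 + (-2.87347)·0.0894339 = 2.61648 g/L.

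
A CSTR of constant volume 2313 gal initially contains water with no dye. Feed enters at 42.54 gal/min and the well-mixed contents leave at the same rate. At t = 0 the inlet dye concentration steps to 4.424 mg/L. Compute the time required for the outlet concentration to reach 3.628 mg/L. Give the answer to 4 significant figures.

Mass balance on the solute (V constant): V dC/dt = Q(C_in − C), so τ = V/Q = 54.3724 min.
C(t) = C_in + (C₀ − C_in) e^(−t/τ). Set C = 3.628 and solve for t:
e^(−t/τ) = (C − C_in)/(C₀ − C_in) = (3.628 − 4.424)/(0 − 4.424) = 0.179928
t = −τ ln(…) = 54.3724 × 1.71520 = 93.2595 min.

93.26 min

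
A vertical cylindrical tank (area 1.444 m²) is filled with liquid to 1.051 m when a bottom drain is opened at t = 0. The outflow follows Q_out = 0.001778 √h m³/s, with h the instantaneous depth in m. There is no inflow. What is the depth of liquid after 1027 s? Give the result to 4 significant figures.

0.1544 m

Accumulation of liquid (constant cross-section A): A dh/dt = −0.001778 √h.
∫ h^(−1/2) dh = −(0.001778/A) ∫ dt, giving 2√h = 2√h₀ − (0.001778/A) t.
√h = √1.051 − 0.001778·1027/(2·1.444) = 1.02518 − 0.632274 = 0.392909.
h = 0.392909² = 0.154378 m.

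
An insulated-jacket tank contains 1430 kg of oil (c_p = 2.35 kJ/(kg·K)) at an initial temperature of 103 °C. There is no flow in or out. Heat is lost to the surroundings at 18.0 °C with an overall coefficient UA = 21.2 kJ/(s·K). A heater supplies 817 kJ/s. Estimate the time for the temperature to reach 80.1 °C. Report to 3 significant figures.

M c_p dT/dt = −UA(T − T_amb) + Q̇.
τ = M c_p/UA = 158.51 s; T_ss = T_amb + Q̇/UA = 18.0 + 817/21.2 = 56.538 °C.
T(t) = T_ss + (T₀ − T_ss)e^(−t/τ); set T = 80.1:
t = −τ ln[(T − T_ss)/(T₀ − T_ss)] = −158.51 · ln(0.50713) = 107.63 s.

108 s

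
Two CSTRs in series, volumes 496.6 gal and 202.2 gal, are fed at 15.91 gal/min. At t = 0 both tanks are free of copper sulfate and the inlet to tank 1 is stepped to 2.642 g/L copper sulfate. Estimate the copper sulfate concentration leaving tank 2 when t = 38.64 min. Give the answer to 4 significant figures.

1.436 g/L

Time constants: τᵢ = Vᵢ/Q for each well-mixed tank.
τ₁ = 496.6/15.91 = 31.2131 min; τ₂ = 202.2/15.91 = 12.7090 min.
Tank 1: C₁ = C_in(1 − e^(−t/τ₁)). Tank 2 (τ₁ ≠ τ₂): C₂ = C_in[1 − (τ₁ e^(−t/τ₁) − τ₂ e^(−t/τ₂))/(τ₁ − τ₂)].
At t = 38.64: e^(−t/τ₁) = 0.289980, e^(−t/τ₂) = 0.0478173.
C₂ = 2.642·[1 − (31.2131·0.289980 − 12.7090·0.0478173)/(18.5041)] = 2.642·0.543697 = 1.43645 g/L.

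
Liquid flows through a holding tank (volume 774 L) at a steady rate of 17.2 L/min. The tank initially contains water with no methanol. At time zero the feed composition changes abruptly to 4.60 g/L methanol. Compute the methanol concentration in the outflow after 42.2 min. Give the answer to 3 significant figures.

2.80 g/L

Accumulation = in − out for the solute gives V dC/dt = Q(C_in − C).
Time constant τ = V/Q = 774/17.2 = 45.000 min.
Solution: C(t) = C_in + (C₀ − C_in) e^(−t/τ).
C(42.2) = 4.60 + (0 − 4.60)·e^(−42.2/45.000) = 4.60 + (-4.6000)·0.39150 = 2.7991 g/L.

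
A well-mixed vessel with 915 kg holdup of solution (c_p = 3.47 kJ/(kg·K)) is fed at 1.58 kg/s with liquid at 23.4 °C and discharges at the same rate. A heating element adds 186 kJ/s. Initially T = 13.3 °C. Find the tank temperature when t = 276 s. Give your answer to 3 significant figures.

Heat balance on the well-mixed liquid: M c_p dT/dt = ṁ c_p (T_in − T) + 186.
Rearrange: dT/dt = (T_ss − T)/τ with τ = M/ṁ = 579.11 s and T_ss = T_in + Q̇/(ṁ c_p) = 57.326 °C.
T approaches T_ss exponentially: T(t) = T_ss + (T₀ − T_ss) e^(−t/τ).
T(276) = 57.326 + (-44.026)·e^(−276/579.11) = 57.326 + (-44.026)·0.62090 = 29.990 °C.

30.0 °C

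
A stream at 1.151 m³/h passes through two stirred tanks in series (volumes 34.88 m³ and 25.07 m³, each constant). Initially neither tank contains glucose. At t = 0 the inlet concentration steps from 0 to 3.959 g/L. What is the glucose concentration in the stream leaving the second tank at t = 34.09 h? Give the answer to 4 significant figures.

1.504 g/L

Each tank obeys Vᵢ dCᵢ/dt = Q(Cᵢ₋₁ − Cᵢ), so τᵢ = Vᵢ/Q.
τ₁ = 34.88/1.151 = 30.3041 h; τ₂ = 25.07/1.151 = 21.7811 h.
Tank 1: C₁ = C_in(1 − e^(−t/τ₁)). Tank 2 (τ₁ ≠ τ₂): C₂ = C_in[1 − (τ₁ e^(−t/τ₁) − τ₂ e^(−t/τ₂))/(τ₁ − τ₂)].
At t = 34.09: e^(−t/τ₁) = 0.324675, e^(−t/τ₂) = 0.209063.
C₂ = 3.959·[1 − (30.3041·0.324675 − 21.7811·0.209063)/(8.52302)] = 3.959·0.379872 = 1.50391 g/L.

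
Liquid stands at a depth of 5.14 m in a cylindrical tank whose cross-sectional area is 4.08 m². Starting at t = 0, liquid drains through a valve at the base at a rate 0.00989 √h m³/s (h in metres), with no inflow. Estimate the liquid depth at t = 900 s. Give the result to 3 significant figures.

1.38 m

Unsteady balance on liquid volume: A dh/dt = −0.00989 √h.
∫ h^(−1/2) dh = −(0.00989/A) ∫ dt, giving 2√h = 2√h₀ − (0.00989/A) t.
√h = √5.14 − 0.00989·900/(2·4.08) = 2.2672 − 1.0908 = 1.1763.
h = 1.1763² = 1.3838 m.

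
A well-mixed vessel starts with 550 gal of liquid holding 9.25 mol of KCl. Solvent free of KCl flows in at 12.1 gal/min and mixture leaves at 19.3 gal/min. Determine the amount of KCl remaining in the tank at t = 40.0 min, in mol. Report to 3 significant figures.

1.27 mol

Let m(t) be the amount of KCl. Volume: V(t) = V₀ + (Q_in − Q_out) t = 550 − 7.2000 t; V(40.0) = 262.00 gal.
Solute balance: dm/dt = 0 − Q_out C = −Q_out m/V(t).
Separate: dm/m = −Q_out dt/V(t) ⇒ ln(m/m₀) = −(Q_out/(Q_in−Q_out)) ln(V/V₀).
m = m₀ (V₀/V)^(Q_out/(Q_in−Q_out)) = 9.25 × (550/262.00)^(-2.6806) = 1.2672 mol.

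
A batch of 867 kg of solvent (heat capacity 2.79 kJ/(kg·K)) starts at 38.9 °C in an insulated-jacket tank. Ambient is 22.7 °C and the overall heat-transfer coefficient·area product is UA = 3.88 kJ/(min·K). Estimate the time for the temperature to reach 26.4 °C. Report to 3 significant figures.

921 min

Lumped-capacitance energy balance: M c_p dT/dt = UA(T_amb − T).
τ = M c_p/UA = 623.44 min; T_ss = T_amb = 22.700 °C.
T(t) = T_ss + (T₀ − T_ss)e^(−t/τ); set T = 26.4:
t = −τ ln[(T − T_ss)/(T₀ − T_ss)] = −623.44 · ln(0.22840) = 920.61 min.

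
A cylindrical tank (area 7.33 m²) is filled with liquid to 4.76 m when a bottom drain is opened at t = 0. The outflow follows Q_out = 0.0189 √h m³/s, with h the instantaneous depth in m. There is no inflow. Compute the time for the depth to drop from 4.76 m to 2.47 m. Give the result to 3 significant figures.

473 s

Volume balance on the tank: A dh/dt = −0.0189 √h.
This is separable: 2 d(√h)/dt = −0.0189/A, so √h = √h₀ − (0.0189/(2A)) t.
t = 2A(√h₀ − √h)/0.0189 = 2·7.33·(√4.76 − √2.47)/0.0189
  = 14.660 × (2.1817 − 1.5716) / 0.0189 = 473.25 s.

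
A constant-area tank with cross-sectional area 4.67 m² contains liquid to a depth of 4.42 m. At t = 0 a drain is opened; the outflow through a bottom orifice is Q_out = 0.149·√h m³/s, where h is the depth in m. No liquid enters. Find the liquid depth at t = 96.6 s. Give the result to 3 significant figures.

0.315 m

Unsteady balance on liquid volume: A dh/dt = −0.149 √h.
Separate and integrate: 2(√h − √h₀) = −(0.149/A) t.
√h = √4.42 − 0.149·96.6/(2·4.67) = 2.1024 − 1.5410 = 0.56133.
h = 0.56133² = 0.31509 m.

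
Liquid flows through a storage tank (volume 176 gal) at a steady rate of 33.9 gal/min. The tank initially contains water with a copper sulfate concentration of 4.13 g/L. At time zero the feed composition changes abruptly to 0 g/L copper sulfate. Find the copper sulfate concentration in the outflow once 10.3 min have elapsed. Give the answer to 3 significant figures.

0.568 g/L

Accumulation = in − out for the solute gives V dC/dt = Q(C_in − C).
So dC/dt = (C_in − C)/τ with τ = V/Q = 176/33.9 = 5.1917 min.
Solution: C(t) = C_in + (C₀ − C_in) e^(−t/τ).
C(10.3) = 0 + (4.13 − 0)·e^(−10.3/5.1917) = 0 + (4.1300)·0.13753 = 0.56799 g/L.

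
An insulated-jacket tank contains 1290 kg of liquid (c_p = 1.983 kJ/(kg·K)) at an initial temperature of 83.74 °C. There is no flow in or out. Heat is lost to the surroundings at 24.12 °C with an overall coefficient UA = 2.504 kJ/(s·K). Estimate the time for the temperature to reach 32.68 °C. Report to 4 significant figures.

1983 s

Lumped-capacitance energy balance: M c_p dT/dt = UA(T_amb − T).
τ = M c_p/UA = 1021.59 s; T_ss = T_amb = 24.1200 °C.
T(t) = T_ss + (T₀ − T_ss)e^(−t/τ); set T = 32.68:
t = −τ ln[(T − T_ss)/(T₀ − T_ss)] = −1021.59 · ln(0.143576) = 1982.80 s.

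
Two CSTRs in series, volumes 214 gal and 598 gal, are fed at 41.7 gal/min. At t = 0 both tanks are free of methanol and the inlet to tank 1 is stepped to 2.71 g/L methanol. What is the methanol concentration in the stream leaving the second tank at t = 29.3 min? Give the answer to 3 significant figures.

Time constants: τᵢ = Vᵢ/Q for each well-mixed tank.
τ₁ = 214/41.7 = 5.1319 min; τ₂ = 598/41.7 = 14.341 min.
Solving the cascade with C₁(0)=C₂(0)=0 gives C₂(t) = C_in[1 − (τ₁ e^(−t/τ₁) − τ₂ e^(−t/τ₂))/(τ₁ − τ₂)].
At t = 29.3: e^(−t/τ₁) = 0.0033147, e^(−t/τ₂) = 0.12962.
C₂ = 2.71·[1 − (5.1319·0.0033147 − 14.341·0.12962)/(-9.2086)] = 2.71·0.79999 = 2.1680 g/L.

2.17 g/L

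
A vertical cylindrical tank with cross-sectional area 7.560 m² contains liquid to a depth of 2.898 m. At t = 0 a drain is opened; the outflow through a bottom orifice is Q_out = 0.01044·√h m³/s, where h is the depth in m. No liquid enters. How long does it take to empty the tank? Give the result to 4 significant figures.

2465 s

With no inflow, A dh/dt = −0.01044 √h.
Separate and integrate: 2(√h − √h₀) = −(0.01044/A) t.
Set h = 0: 2√h₀ = (0.01044/A) t_empty ⇒ t_empty = 2A√h₀/0.01044.
t_empty = 2·7.560·√2.898/0.01044 = 15.1200·1.70235/0.01044 = 2465.47 s.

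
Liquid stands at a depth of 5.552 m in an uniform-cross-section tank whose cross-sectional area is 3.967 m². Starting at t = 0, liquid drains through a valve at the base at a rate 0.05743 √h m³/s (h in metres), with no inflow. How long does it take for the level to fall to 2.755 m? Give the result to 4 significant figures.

96.21 s

Accumulation of liquid (constant cross-section A): A dh/dt = −0.05743 √h.
Separate and integrate: 2(√h − √h₀) = −(0.05743/A) t.
t = 2A(√h₀ − √h)/0.05743 = 2·3.967·(√5.552 − √2.755)/0.05743
  = 7.93400 × (2.35627 − 1.65982) / 0.05743 = 96.2150 s.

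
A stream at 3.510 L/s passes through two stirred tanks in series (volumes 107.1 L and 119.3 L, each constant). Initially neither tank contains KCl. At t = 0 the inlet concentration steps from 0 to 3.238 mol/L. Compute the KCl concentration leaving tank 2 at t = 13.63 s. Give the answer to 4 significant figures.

0.2197 mol/L

Species balance on tank i: dCᵢ/dt = (Cᵢ₋₁ − Cᵢ)/τᵢ with τᵢ = Vᵢ/Q.
τ₁ = 107.1/3.510 = 30.5128 s; τ₂ = 119.3/3.510 = 33.9886 s.
Tank 1: C₁ = C_in(1 − e^(−t/τ₁)). Tank 2 (τ₁ ≠ τ₂): C₂ = C_in[1 − (τ₁ e^(−t/τ₁) − τ₂ e^(−t/τ₂))/(τ₁ − τ₂)].
At t = 13.63: e^(−t/τ₁) = 0.639737, e^(−t/τ₂) = 0.669639.
C₂ = 3.238·[1 − (30.5128·0.639737 − 33.9886·0.669639)/(-3.47578)] = 3.238·0.0678659 = 0.219750 mol/L.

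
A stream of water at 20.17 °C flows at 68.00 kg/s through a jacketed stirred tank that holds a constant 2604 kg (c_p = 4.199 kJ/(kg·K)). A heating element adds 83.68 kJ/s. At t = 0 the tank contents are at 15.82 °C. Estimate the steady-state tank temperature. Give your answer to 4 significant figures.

20.46 °C

M c_p dT/dt = ṁ c_p (T_in − T) + Q̇.
At steady state dT/dt = 0 ⇒ T_ss = T_in + Q̇/(ṁ c_p) = 20.17 + 83.68/(68.00·4.199) = 20.4631 °C.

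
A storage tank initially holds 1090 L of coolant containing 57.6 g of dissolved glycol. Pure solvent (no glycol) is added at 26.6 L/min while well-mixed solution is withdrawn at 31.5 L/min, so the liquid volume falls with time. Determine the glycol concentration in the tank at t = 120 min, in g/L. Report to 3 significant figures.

Total volume: dV/dt = Q_in − Q_out = -4.9000 L/min, so V(t) = 1090 − 4.9000 t and V(120) = 502.00 L.
Solute balance: dm/dt = 0 − Q_out C = −Q_out m/V(t).
dm/m = −Q_out dt/(V₀ − 4.9000 t); integrating gives ln(m/m₀) = −(Q_out/(Q_in−Q_out)) ln(V/V₀).
m = m₀ (V₀/V)^(Q_out/(Q_in−Q_out)) = 57.6 × (1090/502.00)^(-6.4286) = 0.39425 g.
C = m/V = 0.39425/502.00 = 0.00078537 g/L.

0.000785 g/L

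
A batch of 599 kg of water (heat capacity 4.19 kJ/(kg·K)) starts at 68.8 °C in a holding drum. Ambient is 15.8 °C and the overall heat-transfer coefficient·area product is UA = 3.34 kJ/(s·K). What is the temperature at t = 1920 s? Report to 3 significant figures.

19.9 °C

M c_p dT/dt = −UA(T − T_amb).
dT/dt = (T_ss − T)/τ with T_ss = T_amb = 15.800 °C, τ = M c_p/UA = 599·4.19/3.34 = 751.44 s.
This is linear first-order; T(t) = T_ss + (T₀ − T_ss) e^(−t/τ).
T(1920) = 15.800 + (53.000)·0.077685 = 19.917 °C.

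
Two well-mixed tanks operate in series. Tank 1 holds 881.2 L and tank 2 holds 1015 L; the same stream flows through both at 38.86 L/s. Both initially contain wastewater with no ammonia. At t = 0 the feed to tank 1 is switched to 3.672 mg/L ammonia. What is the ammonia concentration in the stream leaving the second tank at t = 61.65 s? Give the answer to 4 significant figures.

2.638 mg/L

Species balance on tank i: dCᵢ/dt = (Cᵢ₋₁ − Cᵢ)/τᵢ with τᵢ = Vᵢ/Q.
τ₁ = 881.2/38.86 = 22.6763 s; τ₂ = 1015/38.86 = 26.1194 s.
Solving the cascade with C₁(0)=C₂(0)=0 gives C₂(t) = C_in[1 − (τ₁ e^(−t/τ₁) − τ₂ e^(−t/τ₂))/(τ₁ − τ₂)].
At t = 61.65: e^(−t/τ₁) = 0.0659604, e^(−t/τ₂) = 0.0943906.
C₂ = 3.672·[1 − (22.6763·0.0659604 − 26.1194·0.0943906)/(-3.44313)] = 3.672·0.718370 = 2.63785 mg/L.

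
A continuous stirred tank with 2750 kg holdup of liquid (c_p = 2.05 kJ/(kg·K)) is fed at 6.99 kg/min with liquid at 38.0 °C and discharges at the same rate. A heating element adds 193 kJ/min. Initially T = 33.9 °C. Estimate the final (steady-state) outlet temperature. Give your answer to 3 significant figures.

M c_p dT/dt = ṁ c_p (T_in − T) + Q̇.
At steady state dT/dt = 0 ⇒ T_ss = T_in + Q̇/(ṁ c_p) = 38.0 + 193/(6.99·2.05) = 51.469 °C.

51.5 °C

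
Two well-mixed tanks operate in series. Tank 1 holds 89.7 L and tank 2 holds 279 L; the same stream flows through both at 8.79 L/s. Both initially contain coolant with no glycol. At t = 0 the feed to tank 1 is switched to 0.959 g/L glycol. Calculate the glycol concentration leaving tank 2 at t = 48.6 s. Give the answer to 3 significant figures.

0.657 g/L

Species balance on tank i: dCᵢ/dt = (Cᵢ₋₁ − Cᵢ)/τᵢ with τᵢ = Vᵢ/Q.
τ₁ = 89.7/8.79 = 10.205 s; τ₂ = 279/8.79 = 31.741 s.
Tank 1: C₁ = C_in(1 − e^(−t/τ₁)). Tank 2 (τ₁ ≠ τ₂): C₂ = C_in[1 − (τ₁ e^(−t/τ₁) − τ₂ e^(−t/τ₂))/(τ₁ − τ₂)].
At t = 48.6: e^(−t/τ₁) = 0.0085444, e^(−t/τ₂) = 0.21628.
C₂ = 0.959·[1 − (10.205·0.0085444 − 31.741·0.21628)/(-21.536)] = 0.959·0.68528 = 0.65718 g/L.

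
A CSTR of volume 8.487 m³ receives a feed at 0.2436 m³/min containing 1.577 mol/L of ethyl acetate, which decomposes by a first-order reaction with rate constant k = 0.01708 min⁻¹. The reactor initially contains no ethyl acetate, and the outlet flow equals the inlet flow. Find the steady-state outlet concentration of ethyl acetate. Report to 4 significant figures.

0.9887 mol/L

Species balance: V dC/dt = Q C_in − Q C − k V C.
At steady state: 0 = Q C_in − (Q + kV) C_ss, so C_ss = Q C_in/(Q + kV).
C_ss = 0.2436·1.577/(0.2436 + 0.01708·8.487) = 0.384157/0.388558 = 0.988674 mol/L.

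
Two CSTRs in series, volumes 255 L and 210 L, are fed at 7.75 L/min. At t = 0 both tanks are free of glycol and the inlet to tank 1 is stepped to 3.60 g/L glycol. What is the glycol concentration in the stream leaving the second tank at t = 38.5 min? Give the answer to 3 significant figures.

Time constants: τᵢ = Vᵢ/Q for each well-mixed tank.
τ₁ = 255/7.75 = 32.903 min; τ₂ = 210/7.75 = 27.097 min.
Solving the cascade with C₁(0)=C₂(0)=0 gives C₂(t) = C_in[1 − (τ₁ e^(−t/τ₁) − τ₂ e^(−t/τ₂))/(τ₁ − τ₂)].
At t = 38.5: e^(−t/τ₁) = 0.31034, e^(−t/τ₂) = 0.24151.
C₂ = 3.60·[1 − (32.903·0.31034 − 27.097·0.24151)/(5.8065)] = 3.60·0.36849 = 1.3265 g/L.

1.33 g/L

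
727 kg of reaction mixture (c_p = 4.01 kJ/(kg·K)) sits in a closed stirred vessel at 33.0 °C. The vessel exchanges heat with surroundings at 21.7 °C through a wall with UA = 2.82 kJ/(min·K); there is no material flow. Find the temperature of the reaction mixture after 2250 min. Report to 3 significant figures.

23.0 °C

Lumped-capacitance energy balance: M c_p dT/dt = UA(T_amb − T).
dT/dt = (T_ss − T)/τ with T_ss = T_amb = 21.700 °C, τ = M c_p/UA = 727·4.01/2.82 = 1033.8 min.
Solution: T(t) = T_ss + (T₀ − T_ss) e^(−t/τ).
T(2250) = 21.700 + (11.300)·0.11344 = 22.982 °C.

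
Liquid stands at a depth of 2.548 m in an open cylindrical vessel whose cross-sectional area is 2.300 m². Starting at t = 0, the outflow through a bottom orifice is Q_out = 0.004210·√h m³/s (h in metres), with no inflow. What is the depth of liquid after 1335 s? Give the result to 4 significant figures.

0.1402 m

With no inflow, A dh/dt = −0.004210 √h.
∫ h^(−1/2) dh = −(0.004210/A) ∫ dt, giving 2√h = 2√h₀ − (0.004210/A) t.
√h = √2.548 − 0.004210·1335/(2·2.300) = 1.59625 − 1.22182 = 0.374430.
h = 0.374430² = 0.140198 m.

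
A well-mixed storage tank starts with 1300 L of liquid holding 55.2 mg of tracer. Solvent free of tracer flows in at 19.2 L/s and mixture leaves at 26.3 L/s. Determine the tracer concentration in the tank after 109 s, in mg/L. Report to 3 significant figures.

Let m(t) be the amount of tracer. Volume: V(t) = V₀ + (Q_in − Q_out) t = 1300 − 7.1000 t; V(109) = 526.10 L.
Solute balance: dm/dt = 0 − Q_out C = −Q_out m/V(t).
dm/m = −Q_out dt/(V₀ − 7.1000 t); integrating gives ln(m/m₀) = −(Q_out/(Q_in−Q_out)) ln(V/V₀).
m = m₀ (V₀/V)^(Q_out/(Q_in−Q_out)) = 55.2 × (1300/526.10)^(-3.7042) = 1.9348 mg.
C = m/V = 1.9348/526.10 = 0.0036777 mg/L.

0.00368 mg/L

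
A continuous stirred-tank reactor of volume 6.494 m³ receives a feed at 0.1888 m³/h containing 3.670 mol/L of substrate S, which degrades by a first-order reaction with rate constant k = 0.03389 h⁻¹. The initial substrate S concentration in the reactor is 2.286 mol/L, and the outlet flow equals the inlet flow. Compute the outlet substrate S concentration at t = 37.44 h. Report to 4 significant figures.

1.751 mol/L

V dC/dt = Q(C_in − C) − k V C.
This is linear with rate a = Q/V + k = 0.0629630 h⁻¹.
C_ss = Q C_in/(Q + kV) = 1.69461 mol/L; C(t) = C_ss + (C₀ − C_ss) e^(−a t).
C(37.44) = 1.69461 + (0.591387)·e^(−0.0629630·37.44) = 1.69461 + (0.591387)·0.0946722 = 1.75060 mol/L.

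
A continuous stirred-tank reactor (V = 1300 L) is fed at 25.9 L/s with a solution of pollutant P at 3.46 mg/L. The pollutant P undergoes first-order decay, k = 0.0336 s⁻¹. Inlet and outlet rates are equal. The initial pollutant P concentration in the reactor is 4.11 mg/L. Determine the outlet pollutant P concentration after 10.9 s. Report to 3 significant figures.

Accumulation = in − out − consumed: V dC/dt = Q C_in − Q C − k V C.
dC/dt = (Q/V) C_in − (Q/V + k) C; effective rate a = Q/V + k = 0.019923 + 0.0336 = 0.053523 s⁻¹.
C_ss = Q C_in/(Q + kV) = 1.2879 mg/L; C(t) = C_ss + (C₀ − C_ss) e^(−a t).
C(10.9) = 1.2879 + (2.8221)·e^(−0.053523·10.9) = 1.2879 + (2.8221)·0.55800 = 2.8626 mg/L.

2.86 mg/L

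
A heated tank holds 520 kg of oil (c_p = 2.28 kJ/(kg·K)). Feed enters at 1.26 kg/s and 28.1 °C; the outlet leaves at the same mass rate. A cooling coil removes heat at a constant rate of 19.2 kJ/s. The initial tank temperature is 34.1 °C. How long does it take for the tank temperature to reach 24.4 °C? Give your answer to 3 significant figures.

First-law balance (no shaft work): M c_p dT/dt = ṁ c_p (T_in − T) − 19.2.
τ = M/ṁ = 412.70 s; T_ss = T_in − Q̇/(ṁ c_p) = 21.417 °C.
T(t) = T_ss + (T₀ − T_ss) e^(−t/τ). Set T = 24.4:
e^(−t/τ) = (24.4 − 21.417)/(34.1 − 21.417) = 0.23522
t = −412.70 · ln(0.23522) = 597.27 s.

597 s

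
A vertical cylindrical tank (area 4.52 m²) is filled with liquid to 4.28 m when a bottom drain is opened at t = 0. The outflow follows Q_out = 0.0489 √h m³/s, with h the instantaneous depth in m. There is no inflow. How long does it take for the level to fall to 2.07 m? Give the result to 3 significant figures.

116 s

With no inflow, A dh/dt = −0.0489 √h.
This is separable: 2 d(√h)/dt = −0.0489/A, so √h = √h₀ − (0.0489/(2A)) t.
t = 2A(√h₀ − √h)/0.0489 = 2·4.52·(√4.28 − √2.07)/0.0489
  = 9.0400 × (2.0688 − 1.4387) / 0.0489 = 116.48 s.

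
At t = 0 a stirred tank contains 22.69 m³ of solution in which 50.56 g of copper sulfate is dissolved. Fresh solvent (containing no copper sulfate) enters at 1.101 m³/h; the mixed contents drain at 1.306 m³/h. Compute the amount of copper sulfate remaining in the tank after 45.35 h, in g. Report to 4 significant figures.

Total volume: dV/dt = Q_in − Q_out = -0.205000 m³/h, so V(t) = 22.69 − 0.205000 t and V(45.35) = 13.3932 m³.
Species balance (pure solvent in): dm/dt = −Q_out · m/V(t).
Separate: dm/m = −Q_out dt/V(t) ⇒ ln(m/m₀) = −(Q_out/(Q_in−Q_out)) ln(V/V₀).
m = m₀ (V₀/V)^(Q_out/(Q_in−Q_out)) = 50.56 × (22.69/13.3932)^(-6.37073) = 1.75889 g.

1.759 g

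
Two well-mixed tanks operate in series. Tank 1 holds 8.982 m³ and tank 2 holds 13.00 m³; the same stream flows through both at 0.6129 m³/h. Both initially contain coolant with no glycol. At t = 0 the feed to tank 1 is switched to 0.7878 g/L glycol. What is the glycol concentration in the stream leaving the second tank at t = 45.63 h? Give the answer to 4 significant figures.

0.5695 g/L

Species balance on tank i: dCᵢ/dt = (Cᵢ₋₁ − Cᵢ)/τᵢ with τᵢ = Vᵢ/Q.
τ₁ = 8.982/0.6129 = 14.6549 h; τ₂ = 13.00/0.6129 = 21.2106 h.
Solving the cascade with C₁(0)=C₂(0)=0 gives C₂(t) = C_in[1 − (τ₁ e^(−t/τ₁) − τ₂ e^(−t/τ₂))/(τ₁ − τ₂)].
At t = 45.63: e^(−t/τ₁) = 0.0444393, e^(−t/τ₂) = 0.116335.
C₂ = 0.7878·[1 − (14.6549·0.0444393 − 21.2106·0.116335)/(-6.55572)] = 0.7878·0.722946 = 0.569537 g/L.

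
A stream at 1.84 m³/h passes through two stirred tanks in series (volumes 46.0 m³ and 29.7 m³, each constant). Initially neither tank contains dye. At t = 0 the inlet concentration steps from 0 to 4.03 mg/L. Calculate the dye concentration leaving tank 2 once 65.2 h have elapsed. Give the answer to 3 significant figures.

3.32 mg/L

Species balance on tank i: dCᵢ/dt = (Cᵢ₋₁ − Cᵢ)/τᵢ with τᵢ = Vᵢ/Q.
τ₁ = 46.0/1.84 = 25.000 h; τ₂ = 29.7/1.84 = 16.141 h.
Solving the cascade with C₁(0)=C₂(0)=0 gives C₂(t) = C_in[1 − (τ₁ e^(−t/τ₁) − τ₂ e^(−t/τ₂))/(τ₁ − τ₂)].
At t = 65.2: e^(−t/τ₁) = 0.073682, e^(−t/τ₂) = 0.017609.
C₂ = 4.03·[1 − (25.000·0.073682 − 16.141·0.017609)/(8.8587)] = 4.03·0.82415 = 3.3213 mg/L.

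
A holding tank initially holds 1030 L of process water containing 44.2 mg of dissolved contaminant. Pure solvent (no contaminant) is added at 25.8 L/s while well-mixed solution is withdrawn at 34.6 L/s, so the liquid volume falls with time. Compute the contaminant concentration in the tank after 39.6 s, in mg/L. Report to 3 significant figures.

Let m(t) be the amount of contaminant. Volume: V(t) = V₀ + (Q_in − Q_out) t = 1030 − 8.8000 t; V(39.6) = 681.52 L.
No contaminant enters, so dm/dt = −Q_out · (m/V).
dm/m = −Q_out dt/(V₀ − 8.8000 t); integrating gives ln(m/m₀) = −(Q_out/(Q_in−Q_out)) ln(V/V₀).
m = m₀ (V₀/V)^(Q_out/(Q_in−Q_out)) = 44.2 × (1030/681.52)^(-3.9318) = 8.7140 mg.
C = m/V = 8.7140/681.52 = 0.012786 mg/L.

0.0128 mg/L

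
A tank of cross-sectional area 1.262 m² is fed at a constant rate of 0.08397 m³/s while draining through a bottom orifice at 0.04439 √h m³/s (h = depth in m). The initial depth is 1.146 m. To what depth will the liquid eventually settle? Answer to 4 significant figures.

Unsteady balance on liquid volume: A dh/dt = Q_in − 0.04439 √h. At steady state dh/dt = 0:
Q_in = 0.04439 √h_ss ⇒ √h_ss = 0.08397/0.04439 = 1.89164.
h_ss = 1.89164² = 3.57831 m. (Since h₀ = 1.146 m < h_ss, the level will rise toward this value.)

3.578 m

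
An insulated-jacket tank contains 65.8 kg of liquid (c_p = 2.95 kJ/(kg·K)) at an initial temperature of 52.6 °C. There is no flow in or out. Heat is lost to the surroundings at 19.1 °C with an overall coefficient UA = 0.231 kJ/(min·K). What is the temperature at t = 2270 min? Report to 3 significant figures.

M c_p dT/dt = −UA(T − T_amb).
dT/dt = (T_ss − T)/τ with T_ss = T_amb = 19.100 °C, τ = M c_p/UA = 65.8·2.95/0.231 = 840.30 min.
Solution: T(t) = T_ss + (T₀ − T_ss) e^(−t/τ).
T(2270) = 19.100 + (33.500)·0.067111 = 21.348 °C.

21.3 °C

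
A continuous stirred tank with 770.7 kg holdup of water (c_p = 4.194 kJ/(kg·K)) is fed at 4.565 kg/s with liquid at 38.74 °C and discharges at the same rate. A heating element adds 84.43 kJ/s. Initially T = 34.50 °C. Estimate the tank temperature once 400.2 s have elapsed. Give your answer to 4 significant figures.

M c_p dT/dt = ṁ c_p (T_in − T) + Q̇.
τ = M/ṁ = 168.828 s; T_ss = T_in + Q̇/(ṁ c_p) = 38.74 + 84.43/(4.565·4.194) = 43.1499 °C.
Solution: T(t) = T_ss + (T₀ − T_ss) e^(−t/τ).
T(400.2) = 43.1499 + (-8.64989)·e^(−400.2/168.828) = 43.1499 + (-8.64989)·0.0934378 = 42.3417 °C.

42.34 °C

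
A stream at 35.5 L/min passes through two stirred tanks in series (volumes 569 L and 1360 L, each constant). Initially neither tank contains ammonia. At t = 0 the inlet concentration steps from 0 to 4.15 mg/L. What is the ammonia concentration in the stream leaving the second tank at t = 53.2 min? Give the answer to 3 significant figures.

Time constants: τᵢ = Vᵢ/Q for each well-mixed tank.
τ₁ = 569/35.5 = 16.028 min; τ₂ = 1360/35.5 = 38.310 min.
Solving the cascade with C₁(0)=C₂(0)=0 gives C₂(t) = C_in[1 − (τ₁ e^(−t/τ₁) − τ₂ e^(−t/τ₂))/(τ₁ − τ₂)].
At t = 53.2: e^(−t/τ₁) = 0.036183, e^(−t/τ₂) = 0.24941.
C₂ = 4.15·[1 − (16.028·0.036183 − 38.310·0.24941)/(-22.282)] = 4.15·0.59722 = 2.4784 mg/L.

2.48 mg/L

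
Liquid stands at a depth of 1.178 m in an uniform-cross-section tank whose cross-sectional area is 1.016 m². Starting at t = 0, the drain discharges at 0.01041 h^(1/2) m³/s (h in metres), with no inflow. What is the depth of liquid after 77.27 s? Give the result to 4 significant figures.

0.4754 m

A dh/dt = −Q_out = −0.01041 √h.
∫ h^(−1/2) dh = −(0.01041/A) ∫ dt, giving 2√h = 2√h₀ − (0.01041/A) t.
√h = √1.178 − 0.01041·77.27/(2·1.016) = 1.08536 − 0.395857 = 0.689500.
h = 0.689500² = 0.475411 m.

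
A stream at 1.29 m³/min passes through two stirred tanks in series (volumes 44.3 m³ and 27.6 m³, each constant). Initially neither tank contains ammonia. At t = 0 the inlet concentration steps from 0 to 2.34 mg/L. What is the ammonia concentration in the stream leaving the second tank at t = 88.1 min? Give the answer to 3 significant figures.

Time constants: τᵢ = Vᵢ/Q for each well-mixed tank.
τ₁ = 44.3/1.29 = 34.341 min; τ₂ = 27.6/1.29 = 21.395 min.
Solving the cascade with C₁(0)=C₂(0)=0 gives C₂(t) = C_in[1 − (τ₁ e^(−t/τ₁) − τ₂ e^(−t/τ₂))/(τ₁ − τ₂)].
At t = 88.1: e^(−t/τ₁) = 0.076885, e^(−t/τ₂) = 0.016282.
C₂ = 2.34·[1 − (34.341·0.076885 − 21.395·0.016282)/(12.946)] = 2.34·0.82296 = 1.9257 mg/L.

1.93 mg/L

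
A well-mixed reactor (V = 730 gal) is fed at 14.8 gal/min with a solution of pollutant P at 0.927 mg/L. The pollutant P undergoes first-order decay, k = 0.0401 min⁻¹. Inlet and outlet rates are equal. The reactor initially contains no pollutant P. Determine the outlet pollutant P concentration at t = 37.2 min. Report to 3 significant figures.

Species balance: V dC/dt = Q C_in − Q C − k V C.
dC/dt = (Q/V) C_in − (Q/V + k) C; effective rate a = Q/V + k = 0.020274 + 0.0401 = 0.060374 min⁻¹.
C_ss = Q C_in/(Q + kV) = 0.31129 mg/L; C(t) = C_ss + (C₀ − C_ss) e^(−a t).
C(37.2) = 0.31129 + (-0.31129)·e^(−0.060374·37.2) = 0.31129 + (-0.31129)·0.10583 = 0.27835 mg/L.

0.278 mg/L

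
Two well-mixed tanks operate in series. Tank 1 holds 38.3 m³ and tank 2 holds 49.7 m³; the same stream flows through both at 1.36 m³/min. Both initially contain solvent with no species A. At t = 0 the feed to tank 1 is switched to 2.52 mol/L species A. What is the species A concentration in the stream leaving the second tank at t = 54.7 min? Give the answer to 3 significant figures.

1.27 mol/L

Each tank obeys Vᵢ dCᵢ/dt = Q(Cᵢ₋₁ − Cᵢ), so τᵢ = Vᵢ/Q.
τ₁ = 38.3/1.36 = 28.162 min; τ₂ = 49.7/1.36 = 36.544 min.
Tank 1: C₁ = C_in(1 − e^(−t/τ₁)). Tank 2 (τ₁ ≠ τ₂): C₂ = C_in[1 − (τ₁ e^(−t/τ₁) − τ₂ e^(−t/τ₂))/(τ₁ − τ₂)].
At t = 54.7: e^(−t/τ₁) = 0.14337, e^(−t/τ₂) = 0.22384.
C₂ = 2.52·[1 − (28.162·0.14337 − 36.544·0.22384)/(-8.3824)] = 2.52·0.50580 = 1.2746 mol/L.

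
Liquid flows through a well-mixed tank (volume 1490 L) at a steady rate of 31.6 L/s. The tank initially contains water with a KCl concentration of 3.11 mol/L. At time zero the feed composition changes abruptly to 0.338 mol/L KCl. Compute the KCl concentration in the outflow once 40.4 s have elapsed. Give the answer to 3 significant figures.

1.51 mol/L

Mass balance on the solute (V constant): V dC/dt = Q(C_in − C).
So dC/dt = (C_in − C)/τ with τ = V/Q = 1490/31.6 = 47.152 s.
C approaches C_in exponentially: C(t) = C_in + (C₀ − C_in) e^(−t/τ).
C(40.4) = 0.338 + (3.11 − 0.338)·e^(−40.4/47.152) = 0.338 + (2.7720)·0.42452 = 1.5148 mol/L.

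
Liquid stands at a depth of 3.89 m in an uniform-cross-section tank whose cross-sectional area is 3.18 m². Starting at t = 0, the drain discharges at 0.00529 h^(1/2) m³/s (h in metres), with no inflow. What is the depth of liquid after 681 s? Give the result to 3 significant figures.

A dh/dt = −Q_out = −0.00529 √h.
Separate and integrate: 2(√h − √h₀) = −(0.00529/A) t.
√h = √3.89 − 0.00529·681/(2·3.18) = 1.9723 − 0.56643 = 1.4059.
h = 1.4059² = 1.9765 m.

1.98 m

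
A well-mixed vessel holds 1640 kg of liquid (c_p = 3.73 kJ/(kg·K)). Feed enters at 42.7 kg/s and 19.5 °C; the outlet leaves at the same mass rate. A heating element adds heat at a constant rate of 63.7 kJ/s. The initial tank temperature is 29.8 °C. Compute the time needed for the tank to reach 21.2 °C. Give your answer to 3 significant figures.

78.0 s

Heat balance on the well-mixed liquid: M c_p dT/dt = ṁ c_p (T_in − T) + 63.7.
τ = M/ṁ = 38.407 s; T_ss = T_in + Q̇/(ṁ c_p) = 19.900 °C.
T(t) = T_ss + (T₀ − T_ss) e^(−t/τ). Set T = 21.2:
e^(−t/τ) = (21.2 − 19.900)/(29.8 − 19.900) = 0.13132
t = −38.407 · ln(0.13132) = 77.972 s.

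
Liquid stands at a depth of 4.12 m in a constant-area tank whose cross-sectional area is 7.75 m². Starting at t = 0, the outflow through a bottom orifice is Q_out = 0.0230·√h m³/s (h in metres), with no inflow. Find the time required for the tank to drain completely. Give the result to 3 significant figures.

With no inflow, A dh/dt = −0.0230 √h.
This is separable: 2 d(√h)/dt = −0.0230/A, so √h = √h₀ − (0.0230/(2A)) t.
Tank is empty when √h = 0: t_empty = 2A√h₀/0.0230.
t_empty = 2·7.75·√4.12/0.0230 = 15.500·2.0298/0.0230 = 1367.9 s.

1370 s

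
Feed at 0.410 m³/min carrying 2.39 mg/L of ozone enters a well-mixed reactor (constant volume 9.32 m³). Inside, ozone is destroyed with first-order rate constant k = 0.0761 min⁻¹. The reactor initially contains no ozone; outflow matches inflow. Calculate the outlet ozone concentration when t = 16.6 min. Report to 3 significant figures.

0.756 mg/L

Accumulation = in − out − consumed: V dC/dt = Q C_in − Q C − k V C.
This is linear with rate a = Q/V + k = 0.12009 min⁻¹.
C_ss = Q C_in/(Q + kV) = 0.87550 mg/L; C(t) = C_ss + (C₀ − C_ss) e^(−a t).
C(16.6) = 0.87550 + (-0.87550)·e^(−0.12009·16.6) = 0.87550 + (-0.87550)·0.13622 = 0.75624 mg/L.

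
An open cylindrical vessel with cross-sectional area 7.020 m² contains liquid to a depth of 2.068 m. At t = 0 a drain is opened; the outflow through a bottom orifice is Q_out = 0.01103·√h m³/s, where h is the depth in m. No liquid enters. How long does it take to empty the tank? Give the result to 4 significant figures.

1830 s

With no inflow, A dh/dt = −0.01103 √h.
This is separable: 2 d(√h)/dt = −0.01103/A, so √h = √h₀ − (0.01103/(2A)) t.
Set h = 0: 2√h₀ = (0.01103/A) t_empty ⇒ t_empty = 2A√h₀/0.01103.
t_empty = 2·7.020·√2.068/0.01103 = 14.0400·1.43805/0.01103 = 1830.49 s.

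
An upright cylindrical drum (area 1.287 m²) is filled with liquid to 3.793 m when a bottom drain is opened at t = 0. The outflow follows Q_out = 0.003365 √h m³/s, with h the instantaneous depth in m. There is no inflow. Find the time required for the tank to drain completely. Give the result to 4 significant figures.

With no inflow, A dh/dt = −0.003365 √h.
∫ h^(−1/2) dh = −(0.003365/A) ∫ dt, giving 2√h = 2√h₀ − (0.003365/A) t.
Tank is empty when √h = 0: t_empty = 2A√h₀/0.003365.
t_empty = 2·1.287·√3.793/0.003365 = 2.57400·1.94756/0.003365 = 1489.76 s.

1490 s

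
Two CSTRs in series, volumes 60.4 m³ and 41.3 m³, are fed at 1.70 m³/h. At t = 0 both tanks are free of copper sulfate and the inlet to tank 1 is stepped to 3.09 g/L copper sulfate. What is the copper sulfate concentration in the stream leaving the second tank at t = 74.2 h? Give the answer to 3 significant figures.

2.19 g/L

Each tank obeys Vᵢ dCᵢ/dt = Q(Cᵢ₋₁ − Cᵢ), so τᵢ = Vᵢ/Q.
τ₁ = 60.4/1.70 = 35.529 h; τ₂ = 41.3/1.70 = 24.294 h.
Tank 1: C₁ = C_in(1 − e^(−t/τ₁)). Tank 2 (τ₁ ≠ τ₂): C₂ = C_in[1 − (τ₁ e^(−t/τ₁) − τ₂ e^(−t/τ₂))/(τ₁ − τ₂)].
At t = 74.2: e^(−t/τ₁) = 0.12388, e^(−t/τ₂) = 0.047159.
C₂ = 3.09·[1 − (35.529·0.12388 − 24.294·0.047159)/(11.235)] = 3.09·0.71021 = 2.1946 g/L.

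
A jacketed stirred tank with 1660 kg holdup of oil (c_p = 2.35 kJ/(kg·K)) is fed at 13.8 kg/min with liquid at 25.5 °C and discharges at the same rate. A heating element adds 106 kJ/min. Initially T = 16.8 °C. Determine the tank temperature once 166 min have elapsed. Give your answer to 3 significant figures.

25.8 °C

First-law balance (no shaft work): M c_p dT/dt = ṁ c_p (T_in − T) + 106.
Rearrange: dT/dt = (T_ss − T)/τ with τ = M/ṁ = 120.29 min and T_ss = T_in + Q̇/(ṁ c_p) = 28.769 °C.
T approaches T_ss exponentially: T(t) = T_ss + (T₀ − T_ss) e^(−t/τ).
T(166) = 28.769 + (-11.969)·e^(−166/120.29) = 28.769 + (-11.969)·0.25158 = 25.758 °C.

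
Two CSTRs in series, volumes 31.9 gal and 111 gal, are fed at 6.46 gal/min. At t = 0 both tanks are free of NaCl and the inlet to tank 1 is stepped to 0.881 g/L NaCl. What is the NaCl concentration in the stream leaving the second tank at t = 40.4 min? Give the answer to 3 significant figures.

Each tank obeys Vᵢ dCᵢ/dt = Q(Cᵢ₋₁ − Cᵢ), so τᵢ = Vᵢ/Q.
τ₁ = 31.9/6.46 = 4.9381 min; τ₂ = 111/6.46 = 17.183 min.
Tank 1: C₁ = C_in(1 − e^(−t/τ₁)). Tank 2 (τ₁ ≠ τ₂): C₂ = C_in[1 − (τ₁ e^(−t/τ₁) − τ₂ e^(−t/τ₂))/(τ₁ − τ₂)].
At t = 40.4: e^(−t/τ₁) = 0.00027983, e^(−t/τ₂) = 0.095254.
C₂ = 0.881·[1 − (4.9381·0.00027983 − 17.183·0.095254)/(-12.245)] = 0.881·0.86644 = 0.76334 g/L.

0.763 g/L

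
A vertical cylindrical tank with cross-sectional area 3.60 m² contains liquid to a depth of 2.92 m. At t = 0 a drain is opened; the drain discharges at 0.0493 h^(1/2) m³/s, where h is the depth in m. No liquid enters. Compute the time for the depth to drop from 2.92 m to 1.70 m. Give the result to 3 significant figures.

59.1 s

A dh/dt = −Q_out = −0.0493 √h.
This is separable: 2 d(√h)/dt = −0.0493/A, so √h = √h₀ − (0.0493/(2A)) t.
t = 2A(√h₀ − √h)/0.0493 = 2·3.60·(√2.92 − √1.70)/0.0493
  = 7.2000 × (1.7088 − 1.3038) / 0.0493 = 59.142 s.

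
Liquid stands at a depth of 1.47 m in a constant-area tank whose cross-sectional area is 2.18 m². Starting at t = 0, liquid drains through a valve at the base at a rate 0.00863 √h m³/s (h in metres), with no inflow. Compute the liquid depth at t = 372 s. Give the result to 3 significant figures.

With no inflow, A dh/dt = −0.00863 √h.
Separate and integrate: 2(√h − √h₀) = −(0.00863/A) t.
√h = √1.47 − 0.00863·372/(2·2.18) = 1.2124 − 0.73632 = 0.47611.
h = 0.47611² = 0.22668 m.

0.227 m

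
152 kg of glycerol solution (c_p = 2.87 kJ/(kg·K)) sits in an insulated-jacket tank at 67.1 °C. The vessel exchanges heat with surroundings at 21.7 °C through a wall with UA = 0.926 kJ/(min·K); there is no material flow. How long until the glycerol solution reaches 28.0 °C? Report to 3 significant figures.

M c_p dT/dt = −UA(T − T_amb).
τ = M c_p/UA = 471.10 min; T_ss = T_amb = 21.700 °C.
T(t) = T_ss + (T₀ − T_ss)e^(−t/τ); set T = 28.0:
t = −τ ln[(T − T_ss)/(T₀ − T_ss)] = −471.10 · ln(0.13877) = 930.41 min.

930 min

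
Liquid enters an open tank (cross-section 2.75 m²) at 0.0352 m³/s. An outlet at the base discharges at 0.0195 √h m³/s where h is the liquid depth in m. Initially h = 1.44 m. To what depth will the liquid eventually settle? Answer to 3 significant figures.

3.26 m

Level balance: A dh/dt = 0.0352 − 0.0195 √h. Setting dh/dt = 0:
Q_in = 0.0195 √h_ss ⇒ √h_ss = 0.0352/0.0195 = 1.8051.
h_ss = 1.8051² = 3.2585 m. (Since h₀ = 1.44 m < h_ss, the level will rise toward this value.)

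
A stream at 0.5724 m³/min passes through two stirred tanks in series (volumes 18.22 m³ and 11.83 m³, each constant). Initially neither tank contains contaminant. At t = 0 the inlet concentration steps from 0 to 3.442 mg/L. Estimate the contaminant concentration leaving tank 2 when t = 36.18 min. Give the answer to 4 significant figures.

Each tank obeys Vᵢ dCᵢ/dt = Q(Cᵢ₋₁ − Cᵢ), so τᵢ = Vᵢ/Q.
τ₁ = 18.22/0.5724 = 31.8309 min; τ₂ = 11.83/0.5724 = 20.6674 min.
Solving the cascade with C₁(0)=C₂(0)=0 gives C₂(t) = C_in[1 − (τ₁ e^(−t/τ₁) − τ₂ e^(−t/τ₂))/(τ₁ − τ₂)].
At t = 36.18: e^(−t/τ₁) = 0.320898, e^(−t/τ₂) = 0.173672.
C₂ = 3.442·[1 − (31.8309·0.320898 − 20.6674·0.173672)/(11.1635)] = 3.442·0.406538 = 1.39930 mg/L.

1.399 mg/L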